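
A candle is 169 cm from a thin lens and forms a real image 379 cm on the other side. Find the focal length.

Real image ⇒ d_i = +379 cm.
1/f = 1/d_o + 1/d_i = 1/(169) + 1/(379) = 0.008556, so f = 117 cm.
Since f is positive, the thin lens is converging.

f = 117 cm (converging)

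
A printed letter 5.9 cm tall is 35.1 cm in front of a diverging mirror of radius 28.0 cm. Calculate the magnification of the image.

m = +0.285

f = R/2 = 28.0/2 = 14.00 cm; for a diverging mirror, f = -14.00 cm.
1/d_i = 1/f − 1/d_o = 1/(-14.00) − 1/(35.1) = -0.09992, so d_i = -10.01 cm.
m = −d_i/d_o = −(-10.01)/(35.1) = +0.285.
The image is virtual, upright and reduced, behind the mirror.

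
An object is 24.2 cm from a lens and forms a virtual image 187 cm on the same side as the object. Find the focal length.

f = 27.8 cm (converging)

Virtual image ⇒ d_i = −187 cm.
1/f = 1/d_o + 1/d_i = 1/(24.2) + 1/(-187) = 0.03597, so f = 27.8 cm.
Since f is positive, the lens is converging.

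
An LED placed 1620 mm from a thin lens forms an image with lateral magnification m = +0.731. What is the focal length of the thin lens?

m = −d_i/d_o ⇒ d_i = −m·d_o = −(+0.731)·(1620) = -1184 mm.
1/f = 1/d_o + 1/d_i = 1/(1620) + 1/(-1184) = -0.0002273, so f = -4400 mm.
Since f is negative, the thin lens is diverging.

f = -4400 mm (diverging)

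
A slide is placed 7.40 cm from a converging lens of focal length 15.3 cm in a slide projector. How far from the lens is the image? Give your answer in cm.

Lens equation: 1/q = 1/f − 1/p = 1/(15.30) − 1/(7.40) = 0.06536 − 0.1351 = -0.06978, so q = -14.3 cm.
The image is virtual, upright and enlarged, on the same side as the object.

14.3 cm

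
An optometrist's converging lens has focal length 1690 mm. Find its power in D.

f = 169 cm = 1.69 m.
P = 1/f = 1/(1.69 m) = +0.592 D.

P = +0.592 D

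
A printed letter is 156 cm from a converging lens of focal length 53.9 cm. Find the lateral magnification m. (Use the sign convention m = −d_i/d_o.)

1/d_i = 1/f − 1/d_o = 1/(53.90) − 1/(156) = 0.01214, so d_i = 82.35 cm.
m = −d_i/d_o = −(82.35)/(156) = -0.528.
The image is real, inverted and reduced, on the far side of the lens.

m = -0.528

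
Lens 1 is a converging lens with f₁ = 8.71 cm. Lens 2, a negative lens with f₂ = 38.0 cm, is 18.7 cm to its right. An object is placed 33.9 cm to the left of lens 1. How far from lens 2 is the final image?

Lens 1: 1/d_i1 = 1/f₁ − 1/d_o1 = 1/(8.71) − 1/(33.9) = 0.08531, so d_i1 = 11.72 cm.
The intermediate image is 11.72 cm to the right of lens 1, which is 18.7 − (11.72) = 6.980 cm to the left of lens 2, so d_o2 = +6.980 cm.
Lens 2 is diverging, so f₂ = −38.0 cm.
Lens 2: 1/d_i2 = 1/f₂ − 1/d_o2 = 1/(-38.0) − 1/(6.980) = -0.1696, so d_i2 = -5.90 cm.
The final image is virtual, 5.90 cm to the left of lens 2 (overall magnification ≈ -0.29).

5.90 cm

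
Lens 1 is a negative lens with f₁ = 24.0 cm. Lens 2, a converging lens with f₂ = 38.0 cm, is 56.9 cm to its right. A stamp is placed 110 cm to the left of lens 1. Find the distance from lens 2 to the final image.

Lens 1 is diverging, so f₁ = −24.0 cm.
Lens 1: 1/d_i1 = 1/f₁ − 1/d_o1 = 1/(-24.0) − 1/(110) = -0.05076, so d_i1 = -19.70 cm.
The intermediate image is 19.70 cm to the left of lens 1 (virtual), which is 56.9 − (-19.70) = 76.60 cm to the left of lens 2, so d_o2 = +76.60 cm.
Lens 2: 1/d_i2 = 1/f₂ − 1/d_o2 = 1/(38.0) − 1/(76.60) = 0.01326, so d_i2 = 75.4 cm.
The final image is real, 75.4 cm to the right of lens 2 (overall magnification ≈ -0.18).

75.4 cm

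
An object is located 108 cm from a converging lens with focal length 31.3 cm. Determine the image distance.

Thin-lens equation: 1/d_i = 1/f − 1/d_o = 1/(31.30) − 1/(108) = 0.03195 − 0.009259 = 0.02269, so d_i = 44.1 cm.
The image is real, inverted and reduced, on the far side of the lens.

44.1 cm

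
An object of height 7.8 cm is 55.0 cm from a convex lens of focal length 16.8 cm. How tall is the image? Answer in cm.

3.43 cm

1/d_i = 1/f − 1/d_o = 1/(16.80) − 1/(55.0) = 0.04134, so d_i = 24.19 cm.
m = −d_i/d_o = -0.4398.
|h_i| = |m|·h_o = 0.4398 × 7.8 = 3.43 cm. The image is real, inverted and reduced, on the far side of the lens.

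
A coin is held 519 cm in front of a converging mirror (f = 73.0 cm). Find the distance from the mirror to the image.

Mirror equation: 1/s_i = 1/f − 1/s_o = 1/(73.00) − 1/(519) = 0.01370 − 0.001927 = 0.01177, so s_i = 84.9 cm.
The image is real, inverted and reduced, in front of the mirror.

84.9 cm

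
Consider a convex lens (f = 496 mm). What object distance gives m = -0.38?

m = −d_i/d_o ⇒ d_i = −m·d_o.
1/f = 1/d_o + 1/d_i = 1/d_o − 1/(m·d_o) = (1 − 1/m)/d_o, so d_o = f(1 − 1/m) = (496.0)(1 − 1/(-0.38)) = 1800 mm.

1800 mm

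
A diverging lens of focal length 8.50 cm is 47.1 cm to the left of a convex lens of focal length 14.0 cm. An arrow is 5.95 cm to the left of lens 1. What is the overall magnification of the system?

f₁ = −8.50 cm (diverging).
Lens 1: 1/d_i1 = 1/(-8.50) − 1/(5.95) = -0.2857, so d_i1 = -3.500 cm; m₁ = −d_i1/d_o1 = +0.5882.
d_o2 = 47.1 − (-3.500) = 50.60 cm.
Lens 2: 1/d_i2 = 1/(14.0) − 1/(50.60) = 0.05167, so d_i2 = 19.36 cm; m₂ = −d_i2/d_o2 = -0.3825.
m = m₁·m₂ = (+0.5882)(-0.3825) = -0.225.

m = -0.225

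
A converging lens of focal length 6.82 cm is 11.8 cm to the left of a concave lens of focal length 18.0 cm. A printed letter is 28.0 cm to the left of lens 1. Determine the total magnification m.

m = -0.279

Lens 1: 1/d_i1 = 1/(6.82) − 1/(28.0) = 0.1109, so d_i1 = 9.016 cm; m₁ = −d_i1/d_o1 = -0.3220.
d_o2 = 11.8 − (9.016) = 2.784 cm.
f₂ = −18.0 cm (diverging).
Lens 2: 1/d_i2 = 1/(-18.0) − 1/(2.784) = -0.4148, so d_i2 = -2.411 cm; m₂ = −d_i2/d_o2 = +0.8661.
m = m₁·m₂ = (-0.3220)(+0.8661) = -0.279.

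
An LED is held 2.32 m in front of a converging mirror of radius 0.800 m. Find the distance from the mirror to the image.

f = R/2 = 0.800/2 = 0.4000 m.
Mirror equation: 1/v = 1/f − 1/u = 1/(0.4000) − 1/(2.32) = 2.500 − 0.4310 = 2.069, so v = 0.483 m.
The image is real, inverted and reduced, in front of the mirror.

0.483 m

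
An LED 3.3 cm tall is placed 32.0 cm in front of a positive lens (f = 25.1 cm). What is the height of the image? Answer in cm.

12.0 cm

1/d_i = 1/f − 1/d_o = 1/(25.10) − 1/(32.0) = 0.008591, so d_i = 116.4 cm.
m = −d_i/d_o = -3.638.
|h_i| = |m|·h_o = 3.638 × 3.3 = 12.0 cm. The image is real, inverted and enlarged, on the far side of the lens.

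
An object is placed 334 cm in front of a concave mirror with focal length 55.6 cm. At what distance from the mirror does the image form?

Mirror equation: 1/s_i = 1/f − 1/s_o = 1/(55.60) − 1/(334) = 0.01799 − 0.002994 = 0.01499, so s_i = 66.7 cm.
The image is real, inverted and reduced, in front of the mirror.

66.7 cm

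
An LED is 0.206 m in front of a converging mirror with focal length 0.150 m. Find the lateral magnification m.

m = -2.68

1/d_i = 1/f − 1/d_o = 1/(0.1500) − 1/(0.206) = 1.812, so d_i = 0.5518 m.
m = −d_i/d_o = −(0.5518)/(0.206) = -2.68.
The image is real, inverted and enlarged, in front of the mirror.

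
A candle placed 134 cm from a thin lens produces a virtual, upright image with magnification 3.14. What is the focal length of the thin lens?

f = 197 cm (converging)

m = −d_i/d_o ⇒ d_i = −m·d_o = −(+3.14)·(134) = -420.8 cm.
1/f = 1/d_o + 1/d_i = 1/(134) + 1/(-420.8) = 0.005086, so f = 197 cm.
Since f is positive, the thin lens is converging.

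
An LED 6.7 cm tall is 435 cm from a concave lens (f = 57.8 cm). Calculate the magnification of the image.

For a concave lens, f = -57.8 cm.
1/d_i = 1/f − 1/d_o = 1/(-57.80) − 1/(435) = -0.01960, so d_i = -51.02 cm.
m = −d_i/d_o = −(-51.02)/(435) = +0.117.
The image is virtual, upright and reduced, on the same side as the object.

m = +0.117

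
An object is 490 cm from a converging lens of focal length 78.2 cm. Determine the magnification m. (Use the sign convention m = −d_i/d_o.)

m = -0.190

1/d_i = 1/f − 1/d_o = 1/(78.20) − 1/(490) = 0.01075, so d_i = 93.05 cm.
m = −d_i/d_o = −(93.05)/(490) = -0.190.
The image is real, inverted and reduced, on the far side of the lens.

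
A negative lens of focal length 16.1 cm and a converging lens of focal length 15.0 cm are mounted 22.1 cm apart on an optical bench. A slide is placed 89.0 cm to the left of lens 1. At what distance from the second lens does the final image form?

25.9 cm

Lens 1 is diverging, so f₁ = −16.1 cm.
Lens 1: 1/d_i1 = 1/f₁ − 1/d_o1 = 1/(-16.1) − 1/(89.0) = -0.07335, so d_i1 = -13.63 cm.
The intermediate image is 13.63 cm to the left of lens 1 (virtual), which is 22.1 − (-13.63) = 35.73 cm to the left of lens 2, so d_o2 = +35.73 cm.
Lens 2: 1/d_i2 = 1/f₂ − 1/d_o2 = 1/(15.0) − 1/(35.73) = 0.03868, so d_i2 = 25.9 cm.
The final image is real, 25.9 cm to the right of lens 2 (overall magnification ≈ -0.11).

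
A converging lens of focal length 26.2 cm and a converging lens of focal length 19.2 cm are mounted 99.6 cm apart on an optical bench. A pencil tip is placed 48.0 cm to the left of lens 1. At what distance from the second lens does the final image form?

Lens 1: 1/d_i1 = 1/f₁ − 1/d_o1 = 1/(26.2) − 1/(48.0) = 0.01733, so d_i1 = 57.69 cm.
The intermediate image is 57.69 cm to the right of lens 1, which is 99.6 − (57.69) = 41.91 cm to the left of lens 2, so d_o2 = +41.91 cm.
Lens 2: 1/d_i2 = 1/f₂ − 1/d_o2 = 1/(19.2) − 1/(41.91) = 0.02822, so d_i2 = 35.4 cm.
The final image is real, 35.4 cm to the right of lens 2 (overall magnification ≈ 1.0).

35.4 cm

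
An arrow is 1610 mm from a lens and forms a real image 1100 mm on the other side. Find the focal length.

f = 654 mm (converging)

Real image ⇒ d_i = +1100 mm.
1/f = 1/d_o + 1/d_i = 1/(1610) + 1/(1100) = 0.001530, so f = 654 mm.
Since f is positive, the lens is converging.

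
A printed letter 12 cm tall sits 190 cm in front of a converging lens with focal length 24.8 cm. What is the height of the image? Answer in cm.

1.80 cm

1/d_i = 1/f − 1/d_o = 1/(24.80) − 1/(190) = 0.03506, so d_i = 28.52 cm.
m = −d_i/d_o = -0.1501.
|h_i| = |m|·h_o = 0.1501 × 12 = 1.80 cm. The image is real, inverted and reduced, on the far side of the lens.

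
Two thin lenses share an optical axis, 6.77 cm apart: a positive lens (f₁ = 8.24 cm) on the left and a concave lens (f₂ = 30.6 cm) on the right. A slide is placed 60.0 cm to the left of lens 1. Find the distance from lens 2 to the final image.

Lens 1: 1/d_i1 = 1/f₁ − 1/d_o1 = 1/(8.24) − 1/(60.0) = 0.1047, so d_i1 = 9.552 cm.
The intermediate image is 9.552 cm to the right of lens 1, which lies 2.782 cm to the right of lens 2 — a virtual object — so d_o2 = −2.782 cm.
Lens 2 is diverging, so f₂ = −30.6 cm.
Lens 2: 1/d_i2 = 1/f₂ − 1/d_o2 = 1/(-30.6) − 1/(-2.782) = 0.3268, so d_i2 = 3.06 cm.
The final image is real, 3.06 cm to the right of lens 2 (overall magnification ≈ -0.18).

3.06 cm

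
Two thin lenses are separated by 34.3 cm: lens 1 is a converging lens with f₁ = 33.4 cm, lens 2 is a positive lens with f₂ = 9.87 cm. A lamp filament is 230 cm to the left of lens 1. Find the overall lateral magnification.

m = -0.115

Lens 1: 1/d_i1 = 1/(33.4) − 1/(230) = 0.02559, so d_i1 = 39.07 cm; m₁ = −d_i1/d_o1 = -0.1699.
d_o2 = 34.3 − (39.07) = -4.770 cm (virtual object).
Lens 2: 1/d_i2 = 1/(9.87) − 1/(-4.770) = 0.3110, so d_i2 = 3.216 cm; m₂ = −d_i2/d_o2 = +0.6742.
m = m₁·m₂ = (-0.1699)(+0.6742) = -0.115.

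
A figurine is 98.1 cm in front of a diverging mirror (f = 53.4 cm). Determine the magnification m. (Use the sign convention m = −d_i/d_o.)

m = +0.352

For a diverging mirror, f = -53.4 cm.
1/d_i = 1/f − 1/d_o = 1/(-53.40) − 1/(98.1) = -0.02892, so d_i = -34.58 cm.
m = −d_i/d_o = −(-34.58)/(98.1) = +0.352.
The image is virtual, upright and reduced, behind the mirror.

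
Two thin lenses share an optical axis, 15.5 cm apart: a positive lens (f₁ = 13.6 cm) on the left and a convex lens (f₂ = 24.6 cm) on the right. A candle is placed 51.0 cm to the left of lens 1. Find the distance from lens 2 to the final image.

2.71 cm

Lens 1: 1/d_i1 = 1/f₁ − 1/d_o1 = 1/(13.6) − 1/(51.0) = 0.05392, so d_i1 = 18.55 cm.
The intermediate image is 18.55 cm to the right of lens 1, which lies 3.050 cm to the right of lens 2 — a virtual object — so d_o2 = −3.050 cm.
Lens 2: 1/d_i2 = 1/f₂ − 1/d_o2 = 1/(24.6) − 1/(-3.050) = 0.3685, so d_i2 = 2.71 cm.
The final image is real, 2.71 cm to the right of lens 2 (overall magnification ≈ -0.32).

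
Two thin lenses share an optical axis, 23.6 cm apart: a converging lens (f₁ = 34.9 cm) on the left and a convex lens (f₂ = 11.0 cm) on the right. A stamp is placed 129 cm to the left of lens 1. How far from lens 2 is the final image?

7.57 cm

Lens 1: 1/d_i1 = 1/f₁ − 1/d_o1 = 1/(34.9) − 1/(129) = 0.02090, so d_i1 = 47.84 cm.
The intermediate image is 47.84 cm to the right of lens 1, which lies 24.24 cm to the right of lens 2 — a virtual object — so d_o2 = −24.24 cm.
Lens 2: 1/d_i2 = 1/f₂ − 1/d_o2 = 1/(11.0) − 1/(-24.24) = 0.1322, so d_i2 = 7.57 cm.
The final image is real, 7.57 cm to the right of lens 2 (overall magnification ≈ -0.12).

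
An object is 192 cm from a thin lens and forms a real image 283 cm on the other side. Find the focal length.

Real image ⇒ d_i = +283 cm.
1/f = 1/d_o + 1/d_i = 1/(192) + 1/(283) = 0.008742, so f = 114 cm.
Since f is positive, the thin lens is converging.

f = 114 cm (converging)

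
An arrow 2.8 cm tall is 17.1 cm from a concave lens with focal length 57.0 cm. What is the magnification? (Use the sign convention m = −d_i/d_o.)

For a concave lens, f = -57.0 cm.
1/d_i = 1/f − 1/d_o = 1/(-57.00) − 1/(17.1) = -0.07602, so d_i = -13.15 cm.
m = −d_i/d_o = −(-13.15)/(17.1) = +0.769.
The image is virtual, upright and reduced, on the same side as the object.

m = +0.769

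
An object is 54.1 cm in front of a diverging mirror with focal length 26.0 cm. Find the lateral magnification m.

For a diverging mirror, f = -26.0 cm.
1/d_i = 1/f − 1/d_o = 1/(-26.00) − 1/(54.1) = -0.05695, so d_i = -17.56 cm.
m = −d_i/d_o = −(-17.56)/(54.1) = +0.325.
The image is virtual, upright and reduced, behind the mirror.

m = +0.325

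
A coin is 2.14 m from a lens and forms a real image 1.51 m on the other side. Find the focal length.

Real image ⇒ d_i = +1.51 m.
1/f = 1/d_o + 1/d_i = 1/(2.14) + 1/(1.51) = 1.130, so f = 0.885 m.
Since f is positive, the lens is converging.

f = 0.885 m (converging)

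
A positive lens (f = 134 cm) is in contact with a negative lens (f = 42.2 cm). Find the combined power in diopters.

P = -1.62 D

P₁ = 1/f₁ = 1/(1.34 m) = +0.7463 D; P₂ = 1/f₂ = 1/(-0.422 m) = -2.370 D.
For thin lenses in contact, P = P₁ + P₂ = (+0.7463) + (-2.370) = -1.62 D.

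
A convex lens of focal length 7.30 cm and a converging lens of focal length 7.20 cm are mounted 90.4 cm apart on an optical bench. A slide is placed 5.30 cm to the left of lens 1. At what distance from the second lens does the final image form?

Lens 1: 1/d_i1 = 1/f₁ − 1/d_o1 = 1/(7.30) − 1/(5.30) = -0.05169, so d_i1 = -19.34 cm.
The intermediate image is 19.34 cm to the left of lens 1 (virtual), which is 90.4 − (-19.34) = 109.7 cm to the left of lens 2, so d_o2 = +109.7 cm.
Lens 2: 1/d_i2 = 1/f₂ − 1/d_o2 = 1/(7.20) − 1/(109.7) = 0.1298, so d_i2 = 7.71 cm.
The final image is real, 7.71 cm to the right of lens 2 (overall magnification ≈ -0.26).

7.71 cm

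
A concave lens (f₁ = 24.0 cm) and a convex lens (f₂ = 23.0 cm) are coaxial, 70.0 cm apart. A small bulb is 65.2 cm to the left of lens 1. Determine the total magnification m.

m = -0.0959

f₁ = −24.0 cm (diverging).
Lens 1: 1/d_i1 = 1/(-24.0) − 1/(65.2) = -0.05700, so d_i1 = -17.54 cm; m₁ = −d_i1/d_o1 = +0.2690.
d_o2 = 70.0 − (-17.54) = 87.54 cm.
Lens 2: 1/d_i2 = 1/(23.0) − 1/(87.54) = 0.03205, so d_i2 = 31.20 cm; m₂ = −d_i2/d_o2 = -0.3564.
m = m₁·m₂ = (+0.2690)(-0.3564) = -0.0959.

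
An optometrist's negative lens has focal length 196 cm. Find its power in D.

P = -0.510 D

For a negative lens, f = −196 cm.
f = -196 cm = -1.96 m.
P = 1/f = 1/(-1.96 m) = -0.510 D.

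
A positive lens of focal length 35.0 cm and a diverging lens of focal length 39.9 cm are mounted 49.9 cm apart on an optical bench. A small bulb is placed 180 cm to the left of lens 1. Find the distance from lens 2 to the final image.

5.55 cm

Lens 1: 1/d_i1 = 1/f₁ − 1/d_o1 = 1/(35.0) − 1/(180) = 0.02302, so d_i1 = 43.45 cm.
The intermediate image is 43.45 cm to the right of lens 1, which is 49.9 − (43.45) = 6.450 cm to the left of lens 2, so d_o2 = +6.450 cm.
Lens 2 is diverging, so f₂ = −39.9 cm.
Lens 2: 1/d_i2 = 1/f₂ − 1/d_o2 = 1/(-39.9) − 1/(6.450) = -0.1801, so d_i2 = -5.55 cm.
The final image is virtual, 5.55 cm to the left of lens 2 (overall magnification ≈ -0.21).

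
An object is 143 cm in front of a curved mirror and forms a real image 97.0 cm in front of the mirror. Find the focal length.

Real image ⇒ d_i = +97.0 cm.
1/f = 1/d_o + 1/d_i = 1/(143) + 1/(97.0) = 0.01730, so f = 57.8 cm.
Since f is positive, the curved mirror is concave.

f = 57.8 cm (concave)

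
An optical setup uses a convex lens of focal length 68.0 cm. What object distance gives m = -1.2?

m = −d_i/d_o ⇒ d_i = −m·d_o.
1/f = 1/d_o + 1/d_i = 1/d_o − 1/(m·d_o) = (1 − 1/m)/d_o, so d_o = f(1 − 1/m) = (68.00)(1 − 1/(-1.2)) = 125 cm.

125 cm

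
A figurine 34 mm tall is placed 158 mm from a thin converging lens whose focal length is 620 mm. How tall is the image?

1/d_i = 1/f − 1/d_o = 1/(620.0) − 1/(158) = -0.004716, so d_i = -212.0 mm.
m = −d_i/d_o = +1.342.
|h_i| = |m|·h_o = 1.342 × 34 = 45.6 mm. The image is virtual, upright and enlarged, on the same side as the object.

45.6 mm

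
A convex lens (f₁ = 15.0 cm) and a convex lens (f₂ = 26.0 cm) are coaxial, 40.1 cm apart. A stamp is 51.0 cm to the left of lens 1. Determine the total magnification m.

m = -1.52

Lens 1: 1/d_i1 = 1/(15.0) − 1/(51.0) = 0.04706, so d_i1 = 21.25 cm; m₁ = −d_i1/d_o1 = -0.4167.
d_o2 = 40.1 − (21.25) = 18.85 cm.
Lens 2: 1/d_i2 = 1/(26.0) − 1/(18.85) = -0.01459, so d_i2 = -68.55 cm; m₂ = −d_i2/d_o2 = +3.636.
m = m₁·m₂ = (-0.4167)(+3.636) = -1.52.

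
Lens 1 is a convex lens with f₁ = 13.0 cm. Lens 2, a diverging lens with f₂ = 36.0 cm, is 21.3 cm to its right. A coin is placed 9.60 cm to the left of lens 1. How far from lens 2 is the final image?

Lens 1: 1/d_i1 = 1/f₁ − 1/d_o1 = 1/(13.0) − 1/(9.60) = -0.02724, so d_i1 = -36.71 cm.
The intermediate image is 36.71 cm to the left of lens 1 (virtual), which is 21.3 − (-36.71) = 58.01 cm to the left of lens 2, so d_o2 = +58.01 cm.
Lens 2 is diverging, so f₂ = −36.0 cm.
Lens 2: 1/d_i2 = 1/f₂ − 1/d_o2 = 1/(-36.0) − 1/(58.01) = -0.04502, so d_i2 = -22.2 cm.
The final image is virtual, 22.2 cm to the left of lens 2 (overall magnification ≈ 1.5).

22.2 cm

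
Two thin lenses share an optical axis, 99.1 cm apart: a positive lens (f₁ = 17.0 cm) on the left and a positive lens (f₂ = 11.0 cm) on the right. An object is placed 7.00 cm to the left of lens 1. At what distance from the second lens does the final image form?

Lens 1: 1/d_i1 = 1/f₁ − 1/d_o1 = 1/(17.0) − 1/(7.00) = -0.08403, so d_i1 = -11.90 cm.
The intermediate image is 11.90 cm to the left of lens 1 (virtual), which is 99.1 − (-11.90) = 111.0 cm to the left of lens 2, so d_o2 = +111.0 cm.
Lens 2: 1/d_i2 = 1/f₂ − 1/d_o2 = 1/(11.0) − 1/(111.0) = 0.08190, so d_i2 = 12.2 cm.
The final image is real, 12.2 cm to the right of lens 2 (overall magnification ≈ -0.19).

12.2 cm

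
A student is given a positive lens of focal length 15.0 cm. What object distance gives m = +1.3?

3.46 cm

m = −d_i/d_o ⇒ d_i = −m·d_o.
1/f = 1/d_o + 1/d_i = 1/d_o − 1/(m·d_o) = (1 − 1/m)/d_o, so d_o = f(1 − 1/m) = (15.00)(1 − 1/(+1.3)) = 3.46 cm.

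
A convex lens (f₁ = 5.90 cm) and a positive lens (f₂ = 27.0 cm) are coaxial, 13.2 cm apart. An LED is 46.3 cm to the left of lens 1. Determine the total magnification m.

Lens 1: 1/d_i1 = 1/(5.90) − 1/(46.3) = 0.1479, so d_i1 = 6.762 cm; m₁ = −d_i1/d_o1 = -0.1460.
d_o2 = 13.2 − (6.762) = 6.438 cm.
Lens 2: 1/d_i2 = 1/(27.0) − 1/(6.438) = -0.1183, so d_i2 = -8.454 cm; m₂ = −d_i2/d_o2 = +1.313.
m = m₁·m₂ = (-0.1460)(+1.313) = -0.192.

m = -0.192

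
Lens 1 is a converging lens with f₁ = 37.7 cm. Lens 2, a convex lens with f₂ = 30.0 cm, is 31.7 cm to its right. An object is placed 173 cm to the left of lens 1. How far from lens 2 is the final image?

10.6 cm

Lens 1: 1/d_i1 = 1/f₁ − 1/d_o1 = 1/(37.7) − 1/(173) = 0.02074, so d_i1 = 48.20 cm.
The intermediate image is 48.20 cm to the right of lens 1, which lies 16.50 cm to the right of lens 2 — a virtual object — so d_o2 = −16.50 cm.
Lens 2: 1/d_i2 = 1/f₂ − 1/d_o2 = 1/(30.0) − 1/(-16.50) = 0.09394, so d_i2 = 10.6 cm.
The final image is real, 10.6 cm to the right of lens 2 (overall magnification ≈ -0.18).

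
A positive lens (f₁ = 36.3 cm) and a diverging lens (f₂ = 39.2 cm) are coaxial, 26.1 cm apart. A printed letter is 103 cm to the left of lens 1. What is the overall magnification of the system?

Lens 1: 1/d_i1 = 1/(36.3) − 1/(103) = 0.01784, so d_i1 = 56.06 cm; m₁ = −d_i1/d_o1 = -0.5443.
d_o2 = 26.1 − (56.06) = -29.96 cm (virtual object).
f₂ = −39.2 cm (diverging).
Lens 2: 1/d_i2 = 1/(-39.2) − 1/(-29.96) = 0.007868, so d_i2 = 127.1 cm; m₂ = −d_i2/d_o2 = +4.242.
m = m₁·m₂ = (-0.5443)(+4.242) = -2.31.

m = -2.31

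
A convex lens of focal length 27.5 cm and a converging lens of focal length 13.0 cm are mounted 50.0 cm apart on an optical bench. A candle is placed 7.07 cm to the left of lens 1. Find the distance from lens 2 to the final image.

16.6 cm

Lens 1: 1/d_i1 = 1/f₁ − 1/d_o1 = 1/(27.5) − 1/(7.07) = -0.1051, so d_i1 = -9.517 cm.
The intermediate image is 9.517 cm to the left of lens 1 (virtual), which is 50.0 − (-9.517) = 59.52 cm to the left of lens 2, so d_o2 = +59.52 cm.
Lens 2: 1/d_i2 = 1/f₂ − 1/d_o2 = 1/(13.0) − 1/(59.52) = 0.06012, so d_i2 = 16.6 cm.
The final image is real, 16.6 cm to the right of lens 2 (overall magnification ≈ -0.38).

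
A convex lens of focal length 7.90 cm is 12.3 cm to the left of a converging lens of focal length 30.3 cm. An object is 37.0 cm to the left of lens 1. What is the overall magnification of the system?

m = -0.293

Lens 1: 1/d_i1 = 1/(7.90) − 1/(37.0) = 0.09956, so d_i1 = 10.04 cm; m₁ = −d_i1/d_o1 = -0.2714.
d_o2 = 12.3 − (10.04) = 2.260 cm.
Lens 2: 1/d_i2 = 1/(30.3) − 1/(2.260) = -0.4095, so d_i2 = -2.442 cm; m₂ = −d_i2/d_o2 = +1.081.
m = m₁·m₂ = (-0.2714)(+1.081) = -0.293.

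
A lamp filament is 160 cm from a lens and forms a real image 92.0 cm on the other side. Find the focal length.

Real image ⇒ d_i = +92.0 cm.
1/f = 1/d_o + 1/d_i = 1/(160) + 1/(92.0) = 0.01712, so f = 58.4 cm.
Since f is positive, the lens is converging.

f = 58.4 cm (converging)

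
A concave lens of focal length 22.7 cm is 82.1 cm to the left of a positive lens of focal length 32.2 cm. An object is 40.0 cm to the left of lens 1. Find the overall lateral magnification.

m = -0.181

f₁ = −22.7 cm (diverging).
Lens 1: 1/d_i1 = 1/(-22.7) − 1/(40.0) = -0.06905, so d_i1 = -14.48 cm; m₁ = −d_i1/d_o1 = +0.3620.
d_o2 = 82.1 − (-14.48) = 96.58 cm.
Lens 2: 1/d_i2 = 1/(32.2) − 1/(96.58) = 0.02070, so d_i2 = 48.31 cm; m₂ = −d_i2/d_o2 = -0.5002.
m = m₁·m₂ = (+0.3620)(-0.5002) = -0.181.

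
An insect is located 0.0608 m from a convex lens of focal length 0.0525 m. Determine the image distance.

Thin-lens equation: 1/d_i = 1/f − 1/d_o = 1/(0.05250) − 1/(0.0608) = 19.05 − 16.45 = 2.600, so d_i = 0.385 m.
The image is real, inverted and enlarged, on the far side of the lens.

0.385 m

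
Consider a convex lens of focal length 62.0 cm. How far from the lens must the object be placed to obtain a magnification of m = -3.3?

m = −d_i/d_o ⇒ d_i = −m·d_o.
1/f = 1/d_o + 1/d_i = 1/d_o − 1/(m·d_o) = (1 − 1/m)/d_o, so d_o = f(1 − 1/m) = (62.00)(1 − 1/(-3.3)) = 80.8 cm.

80.8 cm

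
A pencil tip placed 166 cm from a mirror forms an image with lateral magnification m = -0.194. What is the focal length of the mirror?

f = 27.0 cm (concave)

m = −d_i/d_o ⇒ d_i = −m·d_o = −(-0.194)·(166) = 32.20 cm.
1/f = 1/d_o + 1/d_i = 1/(166) + 1/(32.20) = 0.03708, so f = 27.0 cm.
Since f is positive, the mirror is concave.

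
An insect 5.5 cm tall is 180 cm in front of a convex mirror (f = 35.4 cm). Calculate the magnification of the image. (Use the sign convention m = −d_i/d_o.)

For a convex mirror, f = -35.4 cm.
1/d_i = 1/f − 1/d_o = 1/(-35.40) − 1/(180) = -0.03380, so d_i = -29.58 cm.
m = −d_i/d_o = −(-29.58)/(180) = +0.164.
The image is virtual, upright and reduced, behind the mirror.

m = +0.164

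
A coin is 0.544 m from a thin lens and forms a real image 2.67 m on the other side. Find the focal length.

f = 0.452 m (converging)

Real image ⇒ d_i = +2.67 m.
1/f = 1/d_o + 1/d_i = 1/(0.544) + 1/(2.67) = 2.213, so f = 0.452 m.
Since f is positive, the thin lens is converging.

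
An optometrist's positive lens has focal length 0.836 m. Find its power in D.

P = 1/f = 1/(0.836 m) = +1.20 D.

P = +1.20 D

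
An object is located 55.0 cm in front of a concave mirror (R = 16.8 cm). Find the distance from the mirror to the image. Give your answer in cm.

9.91 cm

f = R/2 = 16.8/2 = 8.400 cm.
Mirror equation: 1/d_i = 1/f − 1/d_o = 1/(8.400) − 1/(55.0) = 0.1190 − 0.01818 = 0.1009, so d_i = 9.91 cm.
The image is real, inverted and reduced, in front of the mirror.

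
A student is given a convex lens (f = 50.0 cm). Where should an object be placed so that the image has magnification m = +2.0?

m = −d_i/d_o ⇒ d_i = −m·d_o.
1/f = 1/d_o + 1/d_i = 1/d_o − 1/(m·d_o) = (1 − 1/m)/d_o, so d_o = f(1 − 1/m) = (50.00)(1 − 1/(+2.0)) = 25.0 cm.

25.0 cm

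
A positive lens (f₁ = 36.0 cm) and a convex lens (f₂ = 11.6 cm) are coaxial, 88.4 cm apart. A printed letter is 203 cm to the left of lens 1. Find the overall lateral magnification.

Lens 1: 1/d_i1 = 1/(36.0) − 1/(203) = 0.02285, so d_i1 = 43.76 cm; m₁ = −d_i1/d_o1 = -0.2156.
d_o2 = 88.4 − (43.76) = 44.64 cm.
Lens 2: 1/d_i2 = 1/(11.6) − 1/(44.64) = 0.06381, so d_i2 = 15.67 cm; m₂ = −d_i2/d_o2 = -0.3511.
m = m₁·m₂ = (-0.2156)(-0.3511) = +0.0757.

m = +0.0757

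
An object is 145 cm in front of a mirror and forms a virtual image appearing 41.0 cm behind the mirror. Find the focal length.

Virtual image ⇒ d_i = −41.0 cm.
1/f = 1/d_o + 1/d_i = 1/(145) + 1/(-41.0) = -0.01749, so f = -57.2 cm.
Since f is negative, the mirror is convex.

f = -57.2 cm (convex)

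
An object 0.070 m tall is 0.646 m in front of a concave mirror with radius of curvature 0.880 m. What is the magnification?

m = -2.14

f = R/2 = 0.880/2 = 0.4400 m.
1/d_i = 1/f − 1/d_o = 1/(0.4400) − 1/(0.646) = 0.7247, so d_i = 1.380 m.
m = −d_i/d_o = −(1.380)/(0.646) = -2.14.
The image is real, inverted and enlarged, in front of the mirror.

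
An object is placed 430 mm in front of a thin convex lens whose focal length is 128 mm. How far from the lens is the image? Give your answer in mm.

182 mm

Thin-lens equation: 1/v = 1/f − 1/u = 1/(128.0) − 1/(430) = 0.007812 − 0.002326 = 0.005487, so v = 182 mm.
The image is real, inverted and reduced, on the far side of the lens.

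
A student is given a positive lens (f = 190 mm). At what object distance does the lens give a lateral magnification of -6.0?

m = −d_i/d_o ⇒ d_i = −m·d_o.
1/f = 1/d_o + 1/d_i = 1/d_o − 1/(m·d_o) = (1 − 1/m)/d_o, so d_o = f(1 − 1/m) = (190.0)(1 − 1/(-6.0)) = 222 mm.

222 mm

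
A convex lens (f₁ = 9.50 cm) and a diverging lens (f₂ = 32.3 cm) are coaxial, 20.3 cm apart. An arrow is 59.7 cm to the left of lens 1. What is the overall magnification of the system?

Lens 1: 1/d_i1 = 1/(9.50) − 1/(59.7) = 0.08851, so d_i1 = 11.30 cm; m₁ = −d_i1/d_o1 = -0.1893.
d_o2 = 20.3 − (11.30) = 9.000 cm.
f₂ = −32.3 cm (diverging).
Lens 2: 1/d_i2 = 1/(-32.3) − 1/(9.000) = -0.1421, so d_i2 = -7.039 cm; m₂ = −d_i2/d_o2 = +0.7821.
m = m₁·m₂ = (-0.1893)(+0.7821) = -0.148.

m = -0.148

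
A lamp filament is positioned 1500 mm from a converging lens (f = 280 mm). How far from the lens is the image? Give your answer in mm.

344 mm

Thin-lens equation: 1/q = 1/f − 1/p = 1/(280.0) − 1/(1500) = 0.003571 − 0.0006667 = 0.002905, so q = 344 mm.
The image is real, inverted and reduced, on the far side of the lens.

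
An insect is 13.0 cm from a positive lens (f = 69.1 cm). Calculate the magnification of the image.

1/d_i = 1/f − 1/d_o = 1/(69.10) − 1/(13.0) = -0.06245, so d_i = -16.01 cm.
m = −d_i/d_o = −(-16.01)/(13.0) = +1.23.
The image is virtual, upright and enlarged, on the same side as the object.

m = +1.23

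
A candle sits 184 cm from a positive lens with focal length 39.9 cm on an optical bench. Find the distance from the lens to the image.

50.9 cm

Lens equation: 1/d_i = 1/f − 1/d_o = 1/(39.90) − 1/(184) = 0.02506 − 0.005435 = 0.01963, so d_i = 50.9 cm.
The image is real, inverted and reduced, on the far side of the lens.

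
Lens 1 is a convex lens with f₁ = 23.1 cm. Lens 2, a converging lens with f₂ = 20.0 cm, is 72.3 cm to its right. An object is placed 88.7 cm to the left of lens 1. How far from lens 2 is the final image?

39.0 cm

Lens 1: 1/d_i1 = 1/f₁ − 1/d_o1 = 1/(23.1) − 1/(88.7) = 0.03202, so d_i1 = 31.23 cm.
The intermediate image is 31.23 cm to the right of lens 1, which is 72.3 − (31.23) = 41.07 cm to the left of lens 2, so d_o2 = +41.07 cm.
Lens 2: 1/d_i2 = 1/f₂ − 1/d_o2 = 1/(20.0) − 1/(41.07) = 0.02565, so d_i2 = 39.0 cm.
The final image is real, 39.0 cm to the right of lens 2 (overall magnification ≈ 0.33).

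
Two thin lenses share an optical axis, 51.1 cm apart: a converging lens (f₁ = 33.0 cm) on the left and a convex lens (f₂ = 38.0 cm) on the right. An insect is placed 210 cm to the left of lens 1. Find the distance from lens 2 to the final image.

17.4 cm

Lens 1: 1/d_i1 = 1/f₁ − 1/d_o1 = 1/(33.0) − 1/(210) = 0.02554, so d_i1 = 39.15 cm.
The intermediate image is 39.15 cm to the right of lens 1, which is 51.1 − (39.15) = 11.95 cm to the left of lens 2, so d_o2 = +11.95 cm.
Lens 2: 1/d_i2 = 1/f₂ − 1/d_o2 = 1/(38.0) − 1/(11.95) = -0.05737, so d_i2 = -17.4 cm.
The final image is virtual, 17.4 cm to the left of lens 2 (overall magnification ≈ -0.27).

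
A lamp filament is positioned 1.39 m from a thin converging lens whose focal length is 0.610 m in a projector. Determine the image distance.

Lens equation: 1/v = 1/f − 1/u = 1/(0.6100) − 1/(1.39) = 1.639 − 0.7194 = 0.9199, so v = 1.09 m.
The image is real, inverted and reduced, on the far side of the lens.

1.09 m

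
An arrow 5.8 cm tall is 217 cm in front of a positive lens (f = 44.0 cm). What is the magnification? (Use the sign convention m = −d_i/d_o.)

1/d_i = 1/f − 1/d_o = 1/(44.00) − 1/(217) = 0.01812, so d_i = 55.19 cm.
m = −d_i/d_o = −(55.19)/(217) = -0.254.
The image is real, inverted and reduced, on the far side of the lens.

m = -0.254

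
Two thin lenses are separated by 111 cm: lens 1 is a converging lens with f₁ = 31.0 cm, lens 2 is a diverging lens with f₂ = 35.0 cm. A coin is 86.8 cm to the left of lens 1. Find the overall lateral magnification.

m = -0.199

Lens 1: 1/d_i1 = 1/(31.0) − 1/(86.8) = 0.02074, so d_i1 = 48.22 cm; m₁ = −d_i1/d_o1 = -0.5555.
d_o2 = 111 − (48.22) = 62.78 cm.
f₂ = −35.0 cm (diverging).
Lens 2: 1/d_i2 = 1/(-35.0) − 1/(62.78) = -0.04450, so d_i2 = -22.47 cm; m₂ = −d_i2/d_o2 = +0.3579.
m = m₁·m₂ = (-0.5555)(+0.3579) = -0.199.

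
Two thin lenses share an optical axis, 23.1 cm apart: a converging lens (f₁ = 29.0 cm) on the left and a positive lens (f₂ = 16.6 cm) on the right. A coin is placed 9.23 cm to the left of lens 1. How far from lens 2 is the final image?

30.4 cm

Lens 1: 1/d_i1 = 1/f₁ − 1/d_o1 = 1/(29.0) − 1/(9.23) = -0.07386, so d_i1 = -13.54 cm.
The intermediate image is 13.54 cm to the left of lens 1 (virtual), which is 23.1 − (-13.54) = 36.64 cm to the left of lens 2, so d_o2 = +36.64 cm.
Lens 2: 1/d_i2 = 1/f₂ − 1/d_o2 = 1/(16.6) − 1/(36.64) = 0.03295, so d_i2 = 30.4 cm.
The final image is real, 30.4 cm to the right of lens 2 (overall magnification ≈ -1.2).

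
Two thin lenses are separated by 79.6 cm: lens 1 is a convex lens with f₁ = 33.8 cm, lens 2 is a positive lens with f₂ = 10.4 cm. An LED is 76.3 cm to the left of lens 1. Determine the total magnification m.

Lens 1: 1/d_i1 = 1/(33.8) − 1/(76.3) = 0.01648, so d_i1 = 60.68 cm; m₁ = −d_i1/d_o1 = -0.7953.
d_o2 = 79.6 − (60.68) = 18.92 cm.
Lens 2: 1/d_i2 = 1/(10.4) − 1/(18.92) = 0.04330, so d_i2 = 23.09 cm; m₂ = −d_i2/d_o2 = -1.221.
m = m₁·m₂ = (-0.7953)(-1.221) = +0.971.

m = +0.971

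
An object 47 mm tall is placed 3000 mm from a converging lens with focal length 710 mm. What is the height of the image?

14.6 mm

1/d_i = 1/f − 1/d_o = 1/(710.0) − 1/(3000) = 0.001075, so d_i = 930.1 mm.
m = −d_i/d_o = -0.3100.
|h_i| = |m|·h_o = 0.3100 × 47 = 14.6 mm. The image is real, inverted and reduced, on the far side of the lens.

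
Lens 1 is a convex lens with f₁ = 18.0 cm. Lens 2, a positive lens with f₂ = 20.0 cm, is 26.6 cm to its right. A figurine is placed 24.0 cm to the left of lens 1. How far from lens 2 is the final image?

Lens 1: 1/d_i1 = 1/f₁ − 1/d_o1 = 1/(18.0) − 1/(24.0) = 0.01389, so d_i1 = 72.00 cm.
The intermediate image is 72.00 cm to the right of lens 1, which lies 45.40 cm to the right of lens 2 — a virtual object — so d_o2 = −45.40 cm.
Lens 2: 1/d_i2 = 1/f₂ − 1/d_o2 = 1/(20.0) − 1/(-45.40) = 0.07203, so d_i2 = 13.9 cm.
The final image is real, 13.9 cm to the right of lens 2 (overall magnification ≈ -0.92).

13.9 cm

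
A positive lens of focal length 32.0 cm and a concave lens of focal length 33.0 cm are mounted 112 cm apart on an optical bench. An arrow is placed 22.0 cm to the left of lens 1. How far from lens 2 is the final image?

27.9 cm

Lens 1: 1/d_i1 = 1/f₁ − 1/d_o1 = 1/(32.0) − 1/(22.0) = -0.01420, so d_i1 = -70.40 cm.
The intermediate image is 70.40 cm to the left of lens 1 (virtual), which is 112 − (-70.40) = 182.4 cm to the left of lens 2, so d_o2 = +182.4 cm.
Lens 2 is diverging, so f₂ = −33.0 cm.
Lens 2: 1/d_i2 = 1/f₂ − 1/d_o2 = 1/(-33.0) − 1/(182.4) = -0.03579, so d_i2 = -27.9 cm.
The final image is virtual, 27.9 cm to the left of lens 2 (overall magnification ≈ 0.49).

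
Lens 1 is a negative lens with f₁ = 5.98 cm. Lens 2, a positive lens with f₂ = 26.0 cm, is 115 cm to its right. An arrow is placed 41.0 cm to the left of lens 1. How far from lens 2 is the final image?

Lens 1 is diverging, so f₁ = −5.98 cm.
Lens 1: 1/d_i1 = 1/f₁ − 1/d_o1 = 1/(-5.98) − 1/(41.0) = -0.1916, so d_i1 = -5.219 cm.
The intermediate image is 5.219 cm to the left of lens 1 (virtual), which is 115 − (-5.219) = 120.2 cm to the left of lens 2, so d_o2 = +120.2 cm.
Lens 2: 1/d_i2 = 1/f₂ − 1/d_o2 = 1/(26.0) − 1/(120.2) = 0.03014, so d_i2 = 33.2 cm.
The final image is real, 33.2 cm to the right of lens 2 (overall magnification ≈ -0.035).

33.2 cm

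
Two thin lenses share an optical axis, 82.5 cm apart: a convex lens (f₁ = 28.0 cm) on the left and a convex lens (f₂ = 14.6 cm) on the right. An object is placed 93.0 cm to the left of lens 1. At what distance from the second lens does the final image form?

22.3 cm

Lens 1: 1/d_i1 = 1/f₁ − 1/d_o1 = 1/(28.0) − 1/(93.0) = 0.02496, so d_i1 = 40.06 cm.
The intermediate image is 40.06 cm to the right of lens 1, which is 82.5 − (40.06) = 42.44 cm to the left of lens 2, so d_o2 = +42.44 cm.
Lens 2: 1/d_i2 = 1/f₂ − 1/d_o2 = 1/(14.6) − 1/(42.44) = 0.04493, so d_i2 = 22.3 cm.
The final image is real, 22.3 cm to the right of lens 2 (overall magnification ≈ 0.23).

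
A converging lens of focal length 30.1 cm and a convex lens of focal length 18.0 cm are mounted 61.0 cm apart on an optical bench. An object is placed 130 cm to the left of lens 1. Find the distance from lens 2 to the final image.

103 cm

Lens 1: 1/d_i1 = 1/f₁ − 1/d_o1 = 1/(30.1) − 1/(130) = 0.02553, so d_i1 = 39.17 cm.
The intermediate image is 39.17 cm to the right of lens 1, which is 61.0 − (39.17) = 21.83 cm to the left of lens 2, so d_o2 = +21.83 cm.
Lens 2: 1/d_i2 = 1/f₂ − 1/d_o2 = 1/(18.0) − 1/(21.83) = 0.009747, so d_i2 = 103 cm.
The final image is real, 103 cm to the right of lens 2 (overall magnification ≈ 1.4).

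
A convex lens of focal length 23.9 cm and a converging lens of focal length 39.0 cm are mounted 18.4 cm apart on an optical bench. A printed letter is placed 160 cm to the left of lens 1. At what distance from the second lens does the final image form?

7.77 cm

Lens 1: 1/d_i1 = 1/f₁ − 1/d_o1 = 1/(23.9) − 1/(160) = 0.03559, so d_i1 = 28.10 cm.
The intermediate image is 28.10 cm to the right of lens 1, which lies 9.700 cm to the right of lens 2 — a virtual object — so d_o2 = −9.700 cm.
Lens 2: 1/d_i2 = 1/f₂ − 1/d_o2 = 1/(39.0) − 1/(-9.700) = 0.1287, so d_i2 = 7.77 cm.
The final image is real, 7.77 cm to the right of lens 2 (overall magnification ≈ -0.14).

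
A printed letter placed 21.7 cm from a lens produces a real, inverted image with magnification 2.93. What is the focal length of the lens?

f = 16.2 cm (converging)

m = −d_i/d_o ⇒ d_i = −m·d_o = −(-2.93)·(21.7) = 63.58 cm.
1/f = 1/d_o + 1/d_i = 1/(21.7) + 1/(63.58) = 0.06181, so f = 16.2 cm.
Since f is positive, the lens is converging.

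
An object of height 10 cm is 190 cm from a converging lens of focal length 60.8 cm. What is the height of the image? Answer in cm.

4.71 cm

1/d_i = 1/f − 1/d_o = 1/(60.80) − 1/(190) = 0.01118, so d_i = 89.41 cm.
m = −d_i/d_o = -0.4706.
|h_i| = |m|·h_o = 0.4706 × 10 = 4.71 cm. The image is real, inverted and reduced, on the far side of the lens.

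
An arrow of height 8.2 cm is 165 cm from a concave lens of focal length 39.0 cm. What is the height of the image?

For a concave lens, f = -39.0 cm.
1/d_i = 1/f − 1/d_o = 1/(-39.00) − 1/(165) = -0.03170, so d_i = -31.54 cm.
m = −d_i/d_o = +0.1912.
|h_i| = |m|·h_o = 0.1912 × 8.2 = 1.57 cm. The image is virtual, upright and reduced, on the same side as the object.

1.57 cm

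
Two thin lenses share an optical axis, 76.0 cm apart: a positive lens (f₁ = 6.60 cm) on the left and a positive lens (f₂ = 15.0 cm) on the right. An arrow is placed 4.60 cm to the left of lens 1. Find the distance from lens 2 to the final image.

Lens 1: 1/d_i1 = 1/f₁ − 1/d_o1 = 1/(6.60) − 1/(4.60) = -0.06588, so d_i1 = -15.18 cm.
The intermediate image is 15.18 cm to the left of lens 1 (virtual), which is 76.0 − (-15.18) = 91.18 cm to the left of lens 2, so d_o2 = +91.18 cm.
Lens 2: 1/d_i2 = 1/f₂ − 1/d_o2 = 1/(15.0) − 1/(91.18) = 0.05570, so d_i2 = 18.0 cm.
The final image is real, 18.0 cm to the right of lens 2 (overall magnification ≈ -0.65).

18.0 cm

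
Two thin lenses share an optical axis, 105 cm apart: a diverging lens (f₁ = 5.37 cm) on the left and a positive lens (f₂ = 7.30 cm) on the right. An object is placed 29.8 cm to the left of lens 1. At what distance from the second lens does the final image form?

Lens 1 is diverging, so f₁ = −5.37 cm.
Lens 1: 1/d_i1 = 1/f₁ − 1/d_o1 = 1/(-5.37) − 1/(29.8) = -0.2198, so d_i1 = -4.550 cm.
The intermediate image is 4.550 cm to the left of lens 1 (virtual), which is 105 − (-4.550) = 109.5 cm to the left of lens 2, so d_o2 = +109.5 cm.
Lens 2: 1/d_i2 = 1/f₂ − 1/d_o2 = 1/(7.30) − 1/(109.5) = 0.1279, so d_i2 = 7.82 cm.
The final image is real, 7.82 cm to the right of lens 2 (overall magnification ≈ -0.011).

7.82 cm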